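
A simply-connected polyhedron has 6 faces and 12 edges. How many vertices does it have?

Here V − E + F = 2.
V = 2 + E − F = 2 + 12 − 6 = 8.

8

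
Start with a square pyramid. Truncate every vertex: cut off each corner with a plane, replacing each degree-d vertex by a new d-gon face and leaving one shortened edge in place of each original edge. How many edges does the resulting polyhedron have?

24

The base solid has V = 5, E = 8, F = 5.
Truncation replaces each original edge-end by a new vertex, so V′ = 2E = 16.
Each original edge survives, and each old vertex of degree d contributes d new edges; summing degrees gives Σd = 2E, so E′ = E + 2E = 3E = 24.
Each original face survives and each original vertex becomes one new face: F′ = F + V = 10.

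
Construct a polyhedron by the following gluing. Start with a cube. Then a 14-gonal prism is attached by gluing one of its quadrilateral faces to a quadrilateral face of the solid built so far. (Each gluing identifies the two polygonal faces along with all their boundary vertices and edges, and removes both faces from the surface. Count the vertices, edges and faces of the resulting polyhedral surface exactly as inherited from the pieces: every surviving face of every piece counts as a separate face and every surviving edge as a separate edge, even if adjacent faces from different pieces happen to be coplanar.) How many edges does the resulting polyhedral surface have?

A cube: V=8, E=12, F=6.
Attach a 14-gonal prism (V=28, E=42, F=16) along a 4-gon: merge 4 vertices and 4 edges, delete both glued faces → V=32, E=50, F=20.
Check: V − E + F = 32 − 50 + 20 = 2.

50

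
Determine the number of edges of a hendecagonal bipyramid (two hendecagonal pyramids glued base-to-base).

33

A bipyramid over an n-gon has 2n triangular faces and n + 2 vertices: V = 11 + 2 = 13, E = 3·11 = 33, F = 2·11 = 22.
Check: V − E + F = 13 − 33 + 22 = 2.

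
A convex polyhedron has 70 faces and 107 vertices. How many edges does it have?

175

Here V − E + F = 2.
E = V + F − (2) = 107 + 70 − (2) = 175.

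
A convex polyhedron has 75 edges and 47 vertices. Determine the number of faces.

Here V − E + F = 2.
F = 2 − V + E = 2 − 47 + 75 = 30.

30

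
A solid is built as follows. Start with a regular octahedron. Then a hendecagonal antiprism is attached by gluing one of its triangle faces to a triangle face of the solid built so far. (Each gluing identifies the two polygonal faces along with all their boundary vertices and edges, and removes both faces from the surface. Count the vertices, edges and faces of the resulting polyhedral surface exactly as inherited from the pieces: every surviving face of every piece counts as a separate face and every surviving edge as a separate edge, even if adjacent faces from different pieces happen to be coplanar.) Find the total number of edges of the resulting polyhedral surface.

53

A regular octahedron: V=6, E=12, F=8.
Attach a hendecagonal antiprism (V=22, E=44, F=24) along a 3-gon: merge 3 vertices and 3 edges, delete both glued faces → V=25, E=53, F=30.
Check: V − E + F = 25 − 53 + 30 = 2.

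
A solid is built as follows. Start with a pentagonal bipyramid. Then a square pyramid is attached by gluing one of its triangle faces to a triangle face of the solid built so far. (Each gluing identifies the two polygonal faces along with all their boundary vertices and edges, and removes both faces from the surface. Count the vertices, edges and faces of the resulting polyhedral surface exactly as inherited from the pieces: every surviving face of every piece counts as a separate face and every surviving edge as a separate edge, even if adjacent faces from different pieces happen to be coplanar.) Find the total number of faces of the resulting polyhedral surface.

A pentagonal bipyramid: V=7, E=15, F=10.
Attach a square pyramid (V=5, E=8, F=5) along a 3-gon: merge 3 vertices and 3 edges, delete both glued faces → V=9, E=20, F=13.
Check: V − E + F = 9 − 20 + 13 = 2.

13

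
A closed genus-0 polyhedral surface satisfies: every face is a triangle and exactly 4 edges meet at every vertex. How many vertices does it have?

Each face has 3 edges and each edge borders two faces, so 2E = 3F.
Each vertex has degree 4, so 4V = 2E and hence V = 3F/4.
Euler: V − E + F = 2 ⇒ (3F/4) − (3F/2) + F = 2.
Multiply by 8: (6 − 12 + 8)F = 16, i.e. 2F = 16.
So F = 8, E = 3·8/2 = 12, V = 3·8/4 = 6.

6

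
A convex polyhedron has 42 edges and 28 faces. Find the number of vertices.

Here V − E + F = 2.
V = 2 + E − F = 2 + 42 − 28 = 16.

16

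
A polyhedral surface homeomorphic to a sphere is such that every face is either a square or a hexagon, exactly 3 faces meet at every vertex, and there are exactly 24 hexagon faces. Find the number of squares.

Let x be the number of squares; then F = 24 + x.
Edge–face incidences: 2E = 6·24 + 4·x = 144 + 4x.
Every vertex has degree 3, so 3V = 2E.
Euler: V − E + F = 2 ⇒ (2E)/3 − E + (24 + x) = 2.
Multiply by 6: 2·(2E) − 3·(2E) + 6·(24 + x) = 12, i.e. 144 + 6x − (144 + 4x) = 12.
Collecting terms: 2x = 12, so x = 6.
Then 2E = 144 + 4·6 = 168, so E = 84, V = 2E/3 = 56, F = 24 + 6 = 30.

6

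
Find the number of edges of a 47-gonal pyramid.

94

A pyramid on an n-gon base has one n-gon and n triangles: V = 47 + 1 = 48, E = 2·47 = 94, F = 47 + 1 = 48.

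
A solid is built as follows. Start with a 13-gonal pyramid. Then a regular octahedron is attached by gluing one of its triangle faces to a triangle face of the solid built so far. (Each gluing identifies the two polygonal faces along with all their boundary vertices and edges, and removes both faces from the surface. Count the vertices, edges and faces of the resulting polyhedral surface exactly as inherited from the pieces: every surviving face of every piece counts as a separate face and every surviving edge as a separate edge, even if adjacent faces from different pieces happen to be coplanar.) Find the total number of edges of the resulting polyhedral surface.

35

A 13-gonal pyramid: V=14, E=26, F=14.
Attach a regular octahedron (V=6, E=12, F=8) along a 3-gon: merge 3 vertices and 3 edges, delete both glued faces → V=17, E=35, F=20.
Check: V − E + F = 17 − 35 + 20 = 2.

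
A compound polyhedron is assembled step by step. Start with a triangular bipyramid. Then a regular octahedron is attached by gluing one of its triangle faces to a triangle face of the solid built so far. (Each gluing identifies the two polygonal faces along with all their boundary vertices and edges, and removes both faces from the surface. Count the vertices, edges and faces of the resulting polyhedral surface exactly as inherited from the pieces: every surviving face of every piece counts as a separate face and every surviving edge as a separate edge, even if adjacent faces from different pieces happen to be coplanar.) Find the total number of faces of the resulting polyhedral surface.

A triangular bipyramid: V=5, E=9, F=6.
Attach a regular octahedron (V=6, E=12, F=8) along a 3-gon: merge 3 vertices and 3 edges, delete both glued faces → V=8, E=18, F=12.
Check: V − E + F = 8 − 18 + 12 = 2.

12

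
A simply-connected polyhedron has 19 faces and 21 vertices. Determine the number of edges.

Here V − E + F = 2.
E = V + F − (2) = 21 + 19 − (2) = 38.

38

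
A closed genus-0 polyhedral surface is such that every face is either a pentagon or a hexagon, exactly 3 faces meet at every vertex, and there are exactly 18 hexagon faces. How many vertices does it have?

Let x be the number of pentagons; then F = 18 + x.
Edge–face incidences: 2E = 6·18 + 5·x = 108 + 5x.
Every vertex has degree 3, so 3V = 2E.
Euler: V − E + F = 2 ⇒ (2E)/3 − E + (18 + x) = 2.
Multiply by 6: 2·(2E) − 3·(2E) + 6·(18 + x) = 12, i.e. 108 + 6x − (108 + 5x) = 12.
Collecting terms: x = 12.
Then 2E = 108 + 5·12 = 168, so E = 84, V = 2E/3 = 56, F = 18 + 12 = 30.

56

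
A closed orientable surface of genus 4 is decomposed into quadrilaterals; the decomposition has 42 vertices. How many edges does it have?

96

χ = 2 − 2·4 = -6, and every face is a square so 4F = 2E.
V − E + F = -6 with E = 4F/2 gives 42 − (4/2 − 1)·F = -6, so F = 48 and E = 96.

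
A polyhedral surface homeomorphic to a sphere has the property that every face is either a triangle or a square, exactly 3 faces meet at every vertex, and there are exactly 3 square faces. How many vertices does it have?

Let x be the number of triangles; then F = 3 + x.
Edge–face incidences: 2E = 4·3 + 3·x = 12 + 3x.
Every vertex has degree 3, so 3V = 2E.
Euler: V − E + F = 2 ⇒ (2E)/3 − E + (3 + x) = 2.
Multiply by 6: 2·(2E) − 3·(2E) + 6·(3 + x) = 12, i.e. 18 + 6x − (12 + 3x) = 12.
Collecting terms: 3x + 6 = 12, so 3x = 6, so x = 2.
Then 2E = 12 + 3·2 = 18, so E = 9, V = 2E/3 = 6, F = 3 + 2 = 5.

6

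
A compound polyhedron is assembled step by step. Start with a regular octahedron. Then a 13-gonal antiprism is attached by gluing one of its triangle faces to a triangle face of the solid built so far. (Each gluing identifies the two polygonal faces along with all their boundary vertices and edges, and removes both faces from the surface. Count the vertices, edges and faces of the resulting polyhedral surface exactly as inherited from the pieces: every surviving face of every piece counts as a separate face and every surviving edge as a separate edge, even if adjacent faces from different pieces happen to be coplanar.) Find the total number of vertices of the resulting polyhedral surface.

A regular octahedron: V=6, E=12, F=8.
Attach a 13-gonal antiprism (V=26, E=52, F=28) along a 3-gon: merge 3 vertices and 3 edges, delete both glued faces → V=29, E=61, F=34.
Check: V − E + F = 29 − 61 + 34 = 2.

29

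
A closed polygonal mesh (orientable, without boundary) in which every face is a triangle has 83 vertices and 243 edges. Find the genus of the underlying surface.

Every face is a triangle and each edge borders two faces, so 3F = 2·243, giving F = 162.
χ = V − E + F = 83 − 243 + 162 = 2.
For a closed orientable surface χ = 2 − 2g, so g = (2 − (2))/2 = 0.

0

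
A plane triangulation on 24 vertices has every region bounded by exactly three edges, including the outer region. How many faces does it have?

44

In a plane triangulation 3F = 2E and V − E + F = 2, so F = 2V − 4 = 2·24 − 4 = 44.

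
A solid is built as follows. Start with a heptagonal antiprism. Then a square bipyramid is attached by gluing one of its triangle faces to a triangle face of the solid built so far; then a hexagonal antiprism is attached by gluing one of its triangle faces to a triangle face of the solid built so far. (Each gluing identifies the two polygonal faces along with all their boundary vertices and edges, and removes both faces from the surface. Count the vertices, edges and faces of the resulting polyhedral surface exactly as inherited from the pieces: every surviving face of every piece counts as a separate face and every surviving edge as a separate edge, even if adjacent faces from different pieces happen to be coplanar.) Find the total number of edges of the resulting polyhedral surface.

58

A heptagonal antiprism: V=14, E=28, F=16.
Attach a square bipyramid (V=6, E=12, F=8) along a 3-gon: merge 3 vertices and 3 edges, delete both glued faces → V=17, E=37, F=22.
Attach a hexagonal antiprism (V=12, E=24, F=14) along a 3-gon: merge 3 vertices and 3 edges, delete both glued faces → V=26, E=58, F=34.
Check: V − E + F = 26 − 58 + 34 = 2.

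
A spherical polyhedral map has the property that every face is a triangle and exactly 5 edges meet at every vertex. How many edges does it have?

Each face has 3 edges and each edge borders two faces, so 2E = 3F.
Each vertex has degree 5, so 5V = 2E and hence V = 3F/5.
Euler: V − E + F = 2 ⇒ (3F/5) − (3F/2) + F = 2.
Multiply by 10: (6 − 15 + 10)F = 20, i.e. 1F = 20.
So F = 20, E = 3·20/2 = 30, V = 3·20/5 = 12.

30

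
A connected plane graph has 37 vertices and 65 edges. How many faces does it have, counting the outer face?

Euler's formula for a connected plane graph: V − E + F = 2, so F = 2 − 37 + 65 = 30.

30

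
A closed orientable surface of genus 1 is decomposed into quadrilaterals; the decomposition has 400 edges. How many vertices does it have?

χ = 2 − 2·1 = 0, and every face is a square so 4F = 2E.
F = 2E/4 = 200. Then V = 0 + E − F = 0 + 400 − 200 = 200.

200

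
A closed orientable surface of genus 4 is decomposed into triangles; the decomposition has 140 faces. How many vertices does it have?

64

χ = 2 − 2·4 = -6, and every face is a triangle so 3F = 2E.
E = 3·140/2 = 210. Then V = -6 + E − F = -6 + 210 − 140 = 64.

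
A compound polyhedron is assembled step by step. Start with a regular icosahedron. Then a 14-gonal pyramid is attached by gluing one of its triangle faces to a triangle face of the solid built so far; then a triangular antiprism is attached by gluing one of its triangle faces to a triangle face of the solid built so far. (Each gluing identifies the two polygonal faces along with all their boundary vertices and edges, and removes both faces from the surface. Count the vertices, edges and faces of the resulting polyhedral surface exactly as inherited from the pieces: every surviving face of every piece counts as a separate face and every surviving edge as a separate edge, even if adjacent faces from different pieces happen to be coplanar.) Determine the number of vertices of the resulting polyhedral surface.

A regular icosahedron: V=12, E=30, F=20.
Attach a 14-gonal pyramid (V=15, E=28, F=15) along a 3-gon: merge 3 vertices and 3 edges, delete both glued faces → V=24, E=55, F=33.
Attach a triangular antiprism (V=6, E=12, F=8) along a 3-gon: merge 3 vertices and 3 edges, delete both glued faces → V=27, E=64, F=39.
Check: V − E + F = 27 − 64 + 39 = 2.

27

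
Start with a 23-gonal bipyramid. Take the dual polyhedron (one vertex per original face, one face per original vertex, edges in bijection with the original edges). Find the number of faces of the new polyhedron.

The base solid has V = 25, E = 69, F = 46.
The dual swaps V and F and preserves E: V′ = F = 46, E′ = E = 69, F′ = V = 25.

25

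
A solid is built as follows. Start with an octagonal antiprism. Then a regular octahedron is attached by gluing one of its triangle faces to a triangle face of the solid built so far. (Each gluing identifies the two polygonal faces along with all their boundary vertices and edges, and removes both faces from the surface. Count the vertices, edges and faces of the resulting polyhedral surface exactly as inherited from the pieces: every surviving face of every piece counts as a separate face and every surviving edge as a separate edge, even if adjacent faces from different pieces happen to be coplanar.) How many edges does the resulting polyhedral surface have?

41

An octagonal antiprism: V=16, E=32, F=18.
Attach a regular octahedron (V=6, E=12, F=8) along a 3-gon: merge 3 vertices and 3 edges, delete both glued faces → V=19, E=41, F=24.
Check: V − E + F = 19 − 41 + 24 = 2.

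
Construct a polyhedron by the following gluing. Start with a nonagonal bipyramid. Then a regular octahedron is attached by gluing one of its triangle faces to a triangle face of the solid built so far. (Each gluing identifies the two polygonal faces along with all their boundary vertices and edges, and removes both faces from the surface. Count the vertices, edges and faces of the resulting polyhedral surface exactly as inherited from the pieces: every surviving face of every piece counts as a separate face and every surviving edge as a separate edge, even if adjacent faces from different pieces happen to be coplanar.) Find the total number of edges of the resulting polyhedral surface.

36

A nonagonal bipyramid: V=11, E=27, F=18.
Attach a regular octahedron (V=6, E=12, F=8) along a 3-gon: merge 3 vertices and 3 edges, delete both glued faces → V=14, E=36, F=24.
Check: V − E + F = 14 − 36 + 24 = 2.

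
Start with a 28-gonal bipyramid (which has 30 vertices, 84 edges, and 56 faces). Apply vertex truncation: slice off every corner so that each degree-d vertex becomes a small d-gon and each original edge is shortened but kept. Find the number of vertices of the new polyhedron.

Truncation replaces each original edge-end by a new vertex, so V′ = 2E = 168.
Each original edge survives, and each old vertex of degree d contributes d new edges; summing degrees gives Σd = 2E, so E′ = E + 2E = 3E = 252.
Each original face survives and each original vertex becomes one new face: F′ = F + V = 86.

168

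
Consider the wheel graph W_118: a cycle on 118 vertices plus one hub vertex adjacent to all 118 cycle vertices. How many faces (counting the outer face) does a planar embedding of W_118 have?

W_118 has V = 118 + 1 = 119 vertices and E = 2·118 = 236 edges.
By Euler's formula F = 2 − V + E = 2 − 119 + 236 = 119.

119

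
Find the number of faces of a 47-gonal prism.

49

A prism on an n-gon has two n-gon bases and n rectangular sides: V = 2·47 = 94, E = 3·47 = 141, F = 47 + 2 = 49.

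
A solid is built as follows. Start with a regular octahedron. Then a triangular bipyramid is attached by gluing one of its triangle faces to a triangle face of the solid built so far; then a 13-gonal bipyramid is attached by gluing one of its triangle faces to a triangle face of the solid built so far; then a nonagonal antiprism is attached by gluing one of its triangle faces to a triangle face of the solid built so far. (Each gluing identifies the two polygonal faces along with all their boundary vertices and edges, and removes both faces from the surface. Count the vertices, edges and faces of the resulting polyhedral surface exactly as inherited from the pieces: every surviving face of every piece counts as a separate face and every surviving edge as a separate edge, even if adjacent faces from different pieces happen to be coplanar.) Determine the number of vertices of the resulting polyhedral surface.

35

A regular octahedron: V=6, E=12, F=8.
Attach a triangular bipyramid (V=5, E=9, F=6) along a 3-gon: merge 3 vertices and 3 edges, delete both glued faces → V=8, E=18, F=12.
Attach a 13-gonal bipyramid (V=15, E=39, F=26) along a 3-gon: merge 3 vertices and 3 edges, delete both glued faces → V=20, E=54, F=36.
Attach a nonagonal antiprism (V=18, E=36, F=20) along a 3-gon: merge 3 vertices and 3 edges, delete both glued faces → V=35, E=87, F=54.
Check: V − E + F = 35 − 87 + 54 = 2.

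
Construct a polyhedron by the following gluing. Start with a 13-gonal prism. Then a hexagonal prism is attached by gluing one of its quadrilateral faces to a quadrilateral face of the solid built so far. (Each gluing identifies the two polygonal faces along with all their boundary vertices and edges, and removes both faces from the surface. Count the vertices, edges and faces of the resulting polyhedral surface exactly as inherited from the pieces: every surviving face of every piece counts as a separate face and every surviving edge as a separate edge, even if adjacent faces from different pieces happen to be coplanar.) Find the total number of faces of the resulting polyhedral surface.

A 13-gonal prism: V=26, E=39, F=15.
Attach a hexagonal prism (V=12, E=18, F=8) along a 4-gon: merge 4 vertices and 4 edges, delete both glued faces → V=34, E=53, F=21.
Check: V − E + F = 34 − 53 + 21 = 2.

21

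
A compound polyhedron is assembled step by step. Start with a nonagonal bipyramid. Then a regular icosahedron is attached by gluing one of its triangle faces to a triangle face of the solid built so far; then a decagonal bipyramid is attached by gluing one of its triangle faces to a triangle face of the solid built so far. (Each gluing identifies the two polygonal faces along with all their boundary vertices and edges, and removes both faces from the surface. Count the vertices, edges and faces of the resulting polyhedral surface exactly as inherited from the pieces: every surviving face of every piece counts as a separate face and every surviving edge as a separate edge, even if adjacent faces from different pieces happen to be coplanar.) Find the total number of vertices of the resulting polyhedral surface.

29

A nonagonal bipyramid: V=11, E=27, F=18.
Attach a regular icosahedron (V=12, E=30, F=20) along a 3-gon: merge 3 vertices and 3 edges, delete both glued faces → V=20, E=54, F=36.
Attach a decagonal bipyramid (V=12, E=30, F=20) along a 3-gon: merge 3 vertices and 3 edges, delete both glued faces → V=29, E=81, F=54.
Check: V − E + F = 29 − 81 + 54 = 2.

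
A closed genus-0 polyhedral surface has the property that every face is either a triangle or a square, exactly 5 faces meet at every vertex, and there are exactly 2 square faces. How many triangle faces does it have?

Let x be the number of triangles; then F = 2 + x.
Edge–face incidences: 2E = 4·2 + 3·x = 8 + 3x.
Every vertex has degree 5, so 5V = 2E.
Euler: V − E + F = 2 ⇒ (2E)/5 − E + (2 + x) = 2.
Multiply by 10: 2·(2E) − 5·(2E) + 10·(2 + x) = 20, i.e. 20 + 10x − 3·(8 + 3x) = 20.
Collecting terms: x − 4 = 20, so x = 24.
Then 2E = 8 + 3·24 = 80, so E = 40, V = 2E/5 = 16, F = 2 + 24 = 26.

24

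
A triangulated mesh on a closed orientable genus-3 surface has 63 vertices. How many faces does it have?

134

χ = 2 − 2·3 = -4, and every face is a triangle so 3F = 2E.
V − E + F = -4 with E = 3F/2 gives 63 − (3/2 − 1)·F = -4, so F = 134 and E = 201.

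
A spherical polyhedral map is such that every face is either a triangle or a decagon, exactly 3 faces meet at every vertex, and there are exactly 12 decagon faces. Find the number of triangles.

20

Let x be the number of triangles; then F = 12 + x.
Edge–face incidences: 2E = 10·12 + 3·x = 120 + 3x.
Every vertex has degree 3, so 3V = 2E.
Euler: V − E + F = 2 ⇒ (2E)/3 − E + (12 + x) = 2.
Multiply by 6: 2·(2E) − 3·(2E) + 6·(12 + x) = 12, i.e. 72 + 6x − (120 + 3x) = 12.
Collecting terms: 3x − 48 = 12, so 3x = 60, so x = 20.
Then 2E = 120 + 3·20 = 180, so E = 90, V = 2E/3 = 60, F = 12 + 20 = 32.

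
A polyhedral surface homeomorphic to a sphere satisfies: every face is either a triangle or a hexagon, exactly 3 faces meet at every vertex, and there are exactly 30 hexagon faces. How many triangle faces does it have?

4

Let x be the number of triangles; then F = 30 + x.
Edge–face incidences: 2E = 6·30 + 3·x = 180 + 3x.
Every vertex has degree 3, so 3V = 2E.
Euler: V − E + F = 2 ⇒ (2E)/3 − E + (30 + x) = 2.
Multiply by 6: 2·(2E) − 3·(2E) + 6·(30 + x) = 12, i.e. 180 + 6x − (180 + 3x) = 12.
Collecting terms: 3x = 12, so x = 4.
Then 2E = 180 + 3·4 = 192, so E = 96, V = 2E/3 = 64, F = 30 + 4 = 34.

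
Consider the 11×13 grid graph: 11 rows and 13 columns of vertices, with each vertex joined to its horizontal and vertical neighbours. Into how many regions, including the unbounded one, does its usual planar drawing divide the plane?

The grid has V = 11·13 = 143 vertices and E = 11·12 + 13·10 = 262 edges.
F = 2 − V + E = 2 − 143 + 262 = 121.

121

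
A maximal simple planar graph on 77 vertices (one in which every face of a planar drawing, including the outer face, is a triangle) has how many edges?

225

In a plane triangulation 3F = 2E and V − E + F = 2, so E = 3V − 6 = 3·77 − 6 = 225.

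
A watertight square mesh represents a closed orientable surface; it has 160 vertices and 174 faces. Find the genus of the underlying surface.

Every face is a square, so 2E = 4·174 = 696, giving E = 348.
χ = V − E + F = 160 − 348 + 174 = -14.
For a closed orientable surface χ = 2 − 2g, so g = (2 − (-14))/2 = 8.

8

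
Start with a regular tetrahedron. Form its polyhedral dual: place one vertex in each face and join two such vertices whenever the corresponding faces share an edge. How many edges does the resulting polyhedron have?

6

The base solid has V = 4, E = 6, F = 4.
The dual swaps V and F and preserves E: V′ = F = 4, E′ = E = 6, F′ = V = 4.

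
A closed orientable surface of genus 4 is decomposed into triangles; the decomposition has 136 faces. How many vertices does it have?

62

χ = 2 − 2·4 = -6, and every face is a triangle so 3F = 2E.
E = 3·136/2 = 204. Then V = -6 + E − F = -6 + 204 − 136 = 62.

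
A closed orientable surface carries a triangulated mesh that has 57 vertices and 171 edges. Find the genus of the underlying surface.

Every face is a triangle and each edge borders two faces, so 3F = 2·171, giving F = 114.
χ = V − E + F = 57 − 171 + 114 = 0.
For a closed orientable surface χ = 2 − 2g, so g = (2 − (0))/2 = 1.

1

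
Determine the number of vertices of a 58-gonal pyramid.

59

A pyramid on an n-gon base has one n-gon and n triangles: V = 58 + 1 = 59, E = 2·58 = 116, F = 58 + 1 = 59.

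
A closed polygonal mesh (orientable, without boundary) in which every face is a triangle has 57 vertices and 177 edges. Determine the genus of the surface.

Every face is a triangle and each edge borders two faces, so 3F = 2·177, giving F = 118.
χ = V − E + F = 57 − 177 + 118 = -2.
For a closed orientable surface χ = 2 − 2g, so g = (2 − (-2))/2 = 2.

2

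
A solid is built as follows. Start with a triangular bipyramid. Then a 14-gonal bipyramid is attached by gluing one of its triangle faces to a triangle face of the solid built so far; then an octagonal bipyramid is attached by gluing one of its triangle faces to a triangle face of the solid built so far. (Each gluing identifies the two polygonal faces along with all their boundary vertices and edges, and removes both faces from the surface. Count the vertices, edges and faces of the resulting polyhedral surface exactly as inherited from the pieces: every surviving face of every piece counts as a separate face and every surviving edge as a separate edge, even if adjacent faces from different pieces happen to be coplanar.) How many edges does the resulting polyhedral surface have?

A triangular bipyramid: V=5, E=9, F=6.
Attach a 14-gonal bipyramid (V=16, E=42, F=28) along a 3-gon: merge 3 vertices and 3 edges, delete both glued faces → V=18, E=48, F=32.
Attach an octagonal bipyramid (V=10, E=24, F=16) along a 3-gon: merge 3 vertices and 3 edges, delete both glued faces → V=25, E=69, F=46.
Check: V − E + F = 25 − 69 + 46 = 2.

69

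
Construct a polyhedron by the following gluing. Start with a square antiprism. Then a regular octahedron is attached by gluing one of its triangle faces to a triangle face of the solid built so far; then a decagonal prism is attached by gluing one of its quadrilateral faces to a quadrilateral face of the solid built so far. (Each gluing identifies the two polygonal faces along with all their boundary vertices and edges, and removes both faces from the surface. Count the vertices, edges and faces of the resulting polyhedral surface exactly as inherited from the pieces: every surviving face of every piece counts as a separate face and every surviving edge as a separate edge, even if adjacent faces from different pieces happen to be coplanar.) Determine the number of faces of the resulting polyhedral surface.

26

A square antiprism: V=8, E=16, F=10.
Attach a regular octahedron (V=6, E=12, F=8) along a 3-gon: merge 3 vertices and 3 edges, delete both glued faces → V=11, E=25, F=16.
Attach a decagonal prism (V=20, E=30, F=12) along a 4-gon: merge 4 vertices and 4 edges, delete both glued faces → V=27, E=51, F=26.
Check: V − E + F = 27 − 51 + 26 = 2.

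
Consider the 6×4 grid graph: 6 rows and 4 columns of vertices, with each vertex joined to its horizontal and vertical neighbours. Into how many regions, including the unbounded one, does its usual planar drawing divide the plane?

The grid has V = 6·4 = 24 vertices and E = 6·3 + 4·5 = 38 edges.
F = 2 − V + E = 2 − 24 + 38 = 16.

16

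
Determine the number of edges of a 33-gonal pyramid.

66

A pyramid on an n-gon base has one n-gon and n triangles: V = 33 + 1 = 34, E = 2·33 = 66, F = 33 + 1 = 34.
Check: V − E + F = 34 − 66 + 34 = 2.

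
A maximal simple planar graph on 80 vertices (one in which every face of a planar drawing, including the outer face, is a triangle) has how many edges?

In a plane triangulation 3F = 2E and V − E + F = 2, so E = 3V − 6 = 3·80 − 6 = 234.

234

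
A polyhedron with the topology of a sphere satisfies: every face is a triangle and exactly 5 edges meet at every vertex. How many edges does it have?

30

Each face has 3 edges and each edge borders two faces, so 2E = 3F.
Each vertex has degree 5, so 5V = 2E and hence V = 3F/5.
Euler: V − E + F = 2 ⇒ (3F/5) − (3F/2) + F = 2.
Multiply by 10: (6 − 15 + 10)F = 20, i.e. 1F = 20.
So F = 20, E = 3·20/2 = 30, V = 3·20/5 = 12.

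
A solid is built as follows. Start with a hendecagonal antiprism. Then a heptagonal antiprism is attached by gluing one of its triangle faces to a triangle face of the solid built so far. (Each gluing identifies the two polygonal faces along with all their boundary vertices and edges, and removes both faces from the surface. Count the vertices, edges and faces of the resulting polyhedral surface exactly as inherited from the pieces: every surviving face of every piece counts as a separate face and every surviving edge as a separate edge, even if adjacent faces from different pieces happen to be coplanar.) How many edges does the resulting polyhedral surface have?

A hendecagonal antiprism: V=22, E=44, F=24.
Attach a heptagonal antiprism (V=14, E=28, F=16) along a 3-gon: merge 3 vertices and 3 edges, delete both glued faces → V=33, E=69, F=38.
Check: V − E + F = 33 − 69 + 38 = 2.

69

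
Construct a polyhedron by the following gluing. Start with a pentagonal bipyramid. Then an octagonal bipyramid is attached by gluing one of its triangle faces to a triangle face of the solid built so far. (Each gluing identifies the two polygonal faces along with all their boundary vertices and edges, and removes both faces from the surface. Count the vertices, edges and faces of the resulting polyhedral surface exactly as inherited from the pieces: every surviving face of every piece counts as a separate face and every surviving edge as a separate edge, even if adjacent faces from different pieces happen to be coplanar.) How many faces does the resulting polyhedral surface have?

A pentagonal bipyramid: V=7, E=15, F=10.
Attach an octagonal bipyramid (V=10, E=24, F=16) along a 3-gon: merge 3 vertices and 3 edges, delete both glued faces → V=14, E=36, F=24.
Check: V − E + F = 14 − 36 + 24 = 2.

24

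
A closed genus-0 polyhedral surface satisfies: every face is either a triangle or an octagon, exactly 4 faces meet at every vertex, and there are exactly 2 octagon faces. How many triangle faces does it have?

16

Let x be the number of triangles; then F = 2 + x.
Edge–face incidences: 2E = 8·2 + 3·x = 16 + 3x.
Every vertex has degree 4, so 4V = 2E.
Euler: V − E + F = 2 ⇒ (2E)/4 − E + (2 + x) = 2.
Multiply by 8: 2·(2E) − 4·(2E) + 8·(2 + x) = 16, i.e. 16 + 8x − 2·(16 + 3x) = 16.
Collecting terms: 2x − 16 = 16, so 2x = 32, so x = 16.
Then 2E = 16 + 3·16 = 64, so E = 32, V = 2E/4 = 16, F = 2 + 16 = 18.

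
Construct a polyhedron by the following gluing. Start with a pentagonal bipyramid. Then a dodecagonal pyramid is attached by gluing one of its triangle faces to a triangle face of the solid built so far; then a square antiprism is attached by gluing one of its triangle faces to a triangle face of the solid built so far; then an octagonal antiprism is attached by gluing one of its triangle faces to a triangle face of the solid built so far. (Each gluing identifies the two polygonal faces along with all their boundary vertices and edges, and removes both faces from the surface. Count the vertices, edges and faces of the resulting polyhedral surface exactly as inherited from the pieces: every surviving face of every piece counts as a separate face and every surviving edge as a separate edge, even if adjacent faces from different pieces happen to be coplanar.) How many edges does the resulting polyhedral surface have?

A pentagonal bipyramid: V=7, E=15, F=10.
Attach a dodecagonal pyramid (V=13, E=24, F=13) along a 3-gon: merge 3 vertices and 3 edges, delete both glued faces → V=17, E=36, F=21.
Attach a square antiprism (V=8, E=16, F=10) along a 3-gon: merge 3 vertices and 3 edges, delete both glued faces → V=22, E=49, F=29.
Attach an octagonal antiprism (V=16, E=32, F=18) along a 3-gon: merge 3 vertices and 3 edges, delete both glued faces → V=35, E=78, F=45.
Check: V − E + F = 35 − 78 + 45 = 2.

78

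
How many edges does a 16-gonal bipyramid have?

48

A bipyramid over an n-gon has 2n triangular faces and n + 2 vertices: V = 16 + 2 = 18, E = 3·16 = 48, F = 2·16 = 32.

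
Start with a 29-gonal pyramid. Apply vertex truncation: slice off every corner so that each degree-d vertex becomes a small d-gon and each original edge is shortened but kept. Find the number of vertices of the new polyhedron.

116

The base solid has V = 30, E = 58, F = 30.
Truncation replaces each original edge-end by a new vertex, so V′ = 2E = 116.
Each original edge survives, and each old vertex of degree d contributes d new edges; summing degrees gives Σd = 2E, so E′ = E + 2E = 3E = 174.
Each original face survives and each original vertex becomes one new face: F′ = F + V = 60.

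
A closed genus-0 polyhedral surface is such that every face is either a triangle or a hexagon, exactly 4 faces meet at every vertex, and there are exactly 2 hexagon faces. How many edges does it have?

Let x be the number of triangles; then F = 2 + x.
Edge–face incidences: 2E = 6·2 + 3·x = 12 + 3x.
Every vertex has degree 4, so 4V = 2E.
Euler: V − E + F = 2 ⇒ (2E)/4 − E + (2 + x) = 2.
Multiply by 8: 2·(2E) − 4·(2E) + 8·(2 + x) = 16, i.e. 16 + 8x − 2·(12 + 3x) = 16.
Collecting terms: 2x − 8 = 16, so 2x = 24, so x = 12.
Then 2E = 12 + 3·12 = 48, so E = 24, V = 2E/4 = 12, F = 2 + 12 = 14.

24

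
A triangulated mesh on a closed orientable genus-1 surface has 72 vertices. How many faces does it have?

144

χ = 2 − 2·1 = 0, and every face is a triangle so 3F = 2E.
V − E + F = 0 with E = 3F/2 gives 72 − (3/2 − 1)·F = 0, so F = 144 and E = 216.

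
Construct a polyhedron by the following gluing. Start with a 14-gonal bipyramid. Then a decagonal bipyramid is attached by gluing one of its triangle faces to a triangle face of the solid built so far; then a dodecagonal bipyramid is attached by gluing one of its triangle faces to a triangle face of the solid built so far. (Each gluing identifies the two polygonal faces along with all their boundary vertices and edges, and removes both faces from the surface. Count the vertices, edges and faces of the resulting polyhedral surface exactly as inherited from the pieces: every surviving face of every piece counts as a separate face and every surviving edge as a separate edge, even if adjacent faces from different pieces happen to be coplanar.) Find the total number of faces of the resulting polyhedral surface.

68

A 14-gonal bipyramid: V=16, E=42, F=28.
Attach a decagonal bipyramid (V=12, E=30, F=20) along a 3-gon: merge 3 vertices and 3 edges, delete both glued faces → V=25, E=69, F=46.
Attach a dodecagonal bipyramid (V=14, E=36, F=24) along a 3-gon: merge 3 vertices and 3 edges, delete both glued faces → V=36, E=102, F=68.
Check: V − E + F = 36 − 102 + 68 = 2.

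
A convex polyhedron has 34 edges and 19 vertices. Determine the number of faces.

Here V − E + F = 2.
F = 2 − V + E = 2 − 19 + 34 = 17.

17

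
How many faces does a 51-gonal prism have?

53

A prism on an n-gon has two n-gon bases and n rectangular sides: V = 2·51 = 102, E = 3·51 = 153, F = 51 + 2 = 53.
Check: V − E + F = 102 − 153 + 53 = 2.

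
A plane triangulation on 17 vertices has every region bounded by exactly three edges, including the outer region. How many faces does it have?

30

In a plane triangulation 3F = 2E and V − E + F = 2, so F = 2V − 4 = 2·17 − 4 = 30.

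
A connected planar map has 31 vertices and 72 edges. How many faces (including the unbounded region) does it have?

Euler's formula for a connected plane graph: V − E + F = 2, so F = 2 − 31 + 72 = 43.

43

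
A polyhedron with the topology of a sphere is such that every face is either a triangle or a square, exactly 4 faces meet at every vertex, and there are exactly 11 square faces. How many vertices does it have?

17

Let x be the number of triangles; then F = 11 + x.
Edge–face incidences: 2E = 4·11 + 3·x = 44 + 3x.
Every vertex has degree 4, so 4V = 2E.
Euler: V − E + F = 2 ⇒ (2E)/4 − E + (11 + x) = 2.
Multiply by 8: 2·(2E) − 4·(2E) + 8·(11 + x) = 16, i.e. 88 + 8x − 2·(44 + 3x) = 16.
Collecting terms: 2x = 16, so x = 8.
Then 2E = 44 + 3·8 = 68, so E = 34, V = 2E/4 = 17, F = 11 + 8 = 19.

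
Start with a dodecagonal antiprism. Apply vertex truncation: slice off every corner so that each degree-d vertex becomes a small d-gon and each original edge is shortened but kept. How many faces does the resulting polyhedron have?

The base solid has V = 24, E = 48, F = 26.
Truncation replaces each original edge-end by a new vertex, so V′ = 2E = 96.
Each original edge survives, and each old vertex of degree d contributes d new edges; summing degrees gives Σd = 2E, so E′ = E + 2E = 3E = 144.
Each original face survives and each original vertex becomes one new face: F′ = F + V = 50.

50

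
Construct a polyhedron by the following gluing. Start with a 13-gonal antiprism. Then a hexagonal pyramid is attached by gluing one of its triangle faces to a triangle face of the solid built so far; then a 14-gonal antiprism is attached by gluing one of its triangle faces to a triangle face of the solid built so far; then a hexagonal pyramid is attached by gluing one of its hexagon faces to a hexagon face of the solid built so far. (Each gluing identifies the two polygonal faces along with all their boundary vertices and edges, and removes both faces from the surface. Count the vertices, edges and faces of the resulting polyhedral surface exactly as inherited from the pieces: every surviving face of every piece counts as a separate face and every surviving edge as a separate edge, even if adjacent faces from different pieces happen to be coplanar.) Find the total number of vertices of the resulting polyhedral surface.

56

A 13-gonal antiprism: V=26, E=52, F=28.
Attach a hexagonal pyramid (V=7, E=12, F=7) along a 3-gon: merge 3 vertices and 3 edges, delete both glued faces → V=30, E=61, F=33.
Attach a 14-gonal antiprism (V=28, E=56, F=30) along a 3-gon: merge 3 vertices and 3 edges, delete both glued faces → V=55, E=114, F=61.
Attach a hexagonal pyramid (V=7, E=12, F=7) along a 6-gon: merge 6 vertices and 6 edges, delete both glued faces → V=56, E=120, F=66.
Check: V − E + F = 56 − 120 + 66 = 2.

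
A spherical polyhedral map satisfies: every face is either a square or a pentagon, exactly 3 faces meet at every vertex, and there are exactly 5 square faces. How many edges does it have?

Let x be the number of pentagons; then F = 5 + x.
Edge–face incidences: 2E = 4·5 + 5·x = 20 + 5x.
Every vertex has degree 3, so 3V = 2E.
Euler: V − E + F = 2 ⇒ (2E)/3 − E + (5 + x) = 2.
Multiply by 6: 2·(2E) − 3·(2E) + 6·(5 + x) = 12, i.e. 30 + 6x − (20 + 5x) = 12.
Collecting terms: x + 10 = 12, so x = 2.
Then 2E = 20 + 5·2 = 30, so E = 15, V = 2E/3 = 10, F = 5 + 2 = 7.

15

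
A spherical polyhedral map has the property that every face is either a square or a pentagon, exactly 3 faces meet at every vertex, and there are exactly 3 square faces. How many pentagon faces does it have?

Let x be the number of pentagons; then F = 3 + x.
Edge–face incidences: 2E = 4·3 + 5·x = 12 + 5x.
Every vertex has degree 3, so 3V = 2E.
Euler: V − E + F = 2 ⇒ (2E)/3 − E + (3 + x) = 2.
Multiply by 6: 2·(2E) − 3·(2E) + 6·(3 + x) = 12, i.e. 18 + 6x − (12 + 5x) = 12.
Collecting terms: x + 6 = 12, so x = 6.
Then 2E = 12 + 5·6 = 42, so E = 21, V = 2E/3 = 14, F = 3 + 6 = 9.

6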